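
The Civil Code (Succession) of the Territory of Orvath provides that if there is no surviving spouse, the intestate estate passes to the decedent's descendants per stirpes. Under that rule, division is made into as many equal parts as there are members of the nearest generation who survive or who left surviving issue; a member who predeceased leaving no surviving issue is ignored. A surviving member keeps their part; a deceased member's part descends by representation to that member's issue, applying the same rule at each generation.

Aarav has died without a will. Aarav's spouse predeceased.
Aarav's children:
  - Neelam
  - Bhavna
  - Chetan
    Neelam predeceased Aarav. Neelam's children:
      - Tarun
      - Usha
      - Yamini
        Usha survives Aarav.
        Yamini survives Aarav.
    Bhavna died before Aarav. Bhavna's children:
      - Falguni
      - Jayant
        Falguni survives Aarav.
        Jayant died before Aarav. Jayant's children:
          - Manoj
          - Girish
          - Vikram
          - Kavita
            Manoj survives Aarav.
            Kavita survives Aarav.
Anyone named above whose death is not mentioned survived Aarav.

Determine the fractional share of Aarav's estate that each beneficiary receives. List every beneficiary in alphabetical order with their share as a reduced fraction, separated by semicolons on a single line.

Chetan 1/3; Falguni 1/6; Girish 1/24; Kavita 1/24; Manoj 1/24; Tarun 1/9; Usha 1/9; Vikram 1/24; Yamini 1/9

There is no surviving spouse, so the entire estate passes to Aarav's descendants per stirpes.
The estate is divided into 3 equal shares of 1/3 among Neelam, Bhavna, Chetan.
Neelam predeceased; the 1/3 allotted to Neelam's branch passes to Neelam's issue by representation.
The 1/3 is divided into 3 equal shares of 1/9 among Tarun, Usha, Yamini.
Tarun is living and takes 1/9.
Usha is living and takes 1/9.
Yamini is living and takes 1/9.
Bhavna predeceased; the 1/3 allotted to Bhavna's branch passes to Bhavna's issue by representation.
The 1/3 is divided into 2 equal shares of 1/6 among Falguni, Jayant.
Falguni is living and takes 1/6.
Jayant predeceased; the 1/6 allotted to Jayant's branch passes to Jayant's issue by representation.
The 1/6 is divided into 4 equal shares of 1/24 among Manoj, Girish, Vikram, Kavita.
Manoj is living and takes 1/24.
Girish is living and takes 1/24.
Vikram is living and takes 1/24.
Kavita is living and takes 1/24.
Chetan is living and takes 1/3.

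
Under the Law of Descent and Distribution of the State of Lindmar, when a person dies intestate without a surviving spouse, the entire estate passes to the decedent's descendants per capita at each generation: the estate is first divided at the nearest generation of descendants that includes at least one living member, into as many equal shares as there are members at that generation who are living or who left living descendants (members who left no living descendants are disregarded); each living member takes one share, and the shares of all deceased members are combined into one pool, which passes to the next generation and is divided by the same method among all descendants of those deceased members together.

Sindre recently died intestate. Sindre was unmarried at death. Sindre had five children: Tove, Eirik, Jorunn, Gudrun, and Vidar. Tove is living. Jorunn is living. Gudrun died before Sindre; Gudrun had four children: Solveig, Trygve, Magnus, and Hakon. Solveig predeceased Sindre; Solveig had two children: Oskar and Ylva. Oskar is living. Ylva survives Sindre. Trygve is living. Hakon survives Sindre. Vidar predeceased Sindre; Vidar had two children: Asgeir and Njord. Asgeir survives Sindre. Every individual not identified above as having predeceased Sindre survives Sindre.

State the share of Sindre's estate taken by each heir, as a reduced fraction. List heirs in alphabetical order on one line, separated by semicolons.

Asgeir 1/15; Eirik 1/5; Hakon 1/15; Jorunn 1/5; Magnus 1/15; Njord 1/15; Oskar 1/30; Tove 1/5; Trygve 1/15; Ylva 1/30

There is no surviving spouse, so the entire estate passes to Sindre's descendants per capita at each generation.
At generation 1 (Tove, Eirik, Jorunn, Gudrun, Vidar) there are 5 shares of (1)/5 = 1/5 each.
Living: Tove, Eirik, and Jorunn — each takes 1/5.
Deceased: Gudrun and Vidar. Their combined 2/5 is pooled and carried to generation 2.
At generation 2 (Solveig, Trygve, Magnus, Hakon, Asgeir, Njord) there are 6 shares of (2/5)/6 = 1/15 each.
Living: Trygve, Magnus, Hakon, Asgeir, and Njord — each takes 1/15.
Deceased: Solveig. That 1/15 share is carried to generation 3.
At generation 3 (Oskar, Ylva) there are 2 shares of (1/15)/2 = 1/30 each.
Living: Oskar and Ylva — each takes 1/30.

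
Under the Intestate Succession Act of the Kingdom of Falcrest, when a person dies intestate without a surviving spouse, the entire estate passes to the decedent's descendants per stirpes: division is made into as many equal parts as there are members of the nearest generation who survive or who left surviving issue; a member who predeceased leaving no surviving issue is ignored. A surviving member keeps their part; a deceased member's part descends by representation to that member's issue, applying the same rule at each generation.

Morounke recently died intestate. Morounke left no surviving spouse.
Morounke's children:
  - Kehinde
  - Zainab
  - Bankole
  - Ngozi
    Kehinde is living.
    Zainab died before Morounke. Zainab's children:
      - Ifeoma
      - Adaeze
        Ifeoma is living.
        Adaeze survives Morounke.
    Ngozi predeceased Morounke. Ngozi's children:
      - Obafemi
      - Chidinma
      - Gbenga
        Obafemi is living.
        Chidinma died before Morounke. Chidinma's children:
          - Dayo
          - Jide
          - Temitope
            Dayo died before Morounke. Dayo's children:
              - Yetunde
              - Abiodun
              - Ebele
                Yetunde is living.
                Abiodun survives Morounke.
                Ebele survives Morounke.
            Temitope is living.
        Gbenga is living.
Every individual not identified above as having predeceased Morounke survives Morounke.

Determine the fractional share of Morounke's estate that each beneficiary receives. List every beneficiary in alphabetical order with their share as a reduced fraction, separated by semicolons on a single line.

Abiodun 1/108; Adaeze 1/8; Bankole 1/4; Ebele 1/108; Gbenga 1/12; Ifeoma 1/8; Jide 1/36; Kehinde 1/4; Obafemi 1/12; Temitope 1/36; Yetunde 1/108

There is no surviving spouse, so the entire estate passes to Morounke's descendants per stirpes.
The estate is divided into 4 equal shares of 1/4 among Kehinde, Zainab, Bankole, Ngozi.
Kehinde is living and takes 1/4.
Zainab predeceased; the 1/4 allotted to Zainab's branch passes to Zainab's issue by representation.
The 1/4 is divided into 2 equal shares of 1/8 among Ifeoma, Adaeze.
Ifeoma is living and takes 1/8.
Adaeze is living and takes 1/8.
Bankole is living and takes 1/4.
Ngozi predeceased; the 1/4 allotted to Ngozi's branch passes to Ngozi's issue by representation.
The 1/4 is divided into 3 equal shares of 1/12 among Obafemi, Chidinma, Gbenga.
Obafemi is living and takes 1/12.
Chidinma predeceased; the 1/12 allotted to Chidinma's branch passes to Chidinma's issue by representation.
The 1/12 is divided into 3 equal shares of 1/36 among Dayo, Jide, Temitope.
Dayo predeceased; the 1/36 allotted to Dayo's branch passes to Dayo's issue by representation.
The 1/36 is divided into 3 equal shares of 1/108 among Yetunde, Abiodun, Ebele.
Yetunde is living and takes 1/108.
Abiodun is living and takes 1/108.
Ebele is living and takes 1/108.
Jide is living and takes 1/36.
Temitope is living and takes 1/36.
Gbenga is living and takes 1/12.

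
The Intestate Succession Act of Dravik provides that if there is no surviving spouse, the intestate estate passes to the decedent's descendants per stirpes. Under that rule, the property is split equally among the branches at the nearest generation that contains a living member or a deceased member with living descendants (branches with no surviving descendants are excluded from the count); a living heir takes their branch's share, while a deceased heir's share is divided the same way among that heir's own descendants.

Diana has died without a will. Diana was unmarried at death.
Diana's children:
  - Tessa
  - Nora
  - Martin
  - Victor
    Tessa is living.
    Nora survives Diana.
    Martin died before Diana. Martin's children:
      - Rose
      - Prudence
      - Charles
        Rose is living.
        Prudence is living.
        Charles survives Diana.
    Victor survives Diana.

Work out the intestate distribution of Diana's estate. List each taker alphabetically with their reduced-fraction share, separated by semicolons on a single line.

There is no surviving spouse, so the entire estate passes to Diana's descendants per stirpes.
The estate is divided into 4 equal shares of 1/4 among Tessa, Nora, Martin, Victor.
Tessa is living and takes 1/4.
Nora is living and takes 1/4.
Martin predeceased; the 1/4 allotted to Martin's branch passes to Martin's issue by representation.
The 1/4 is divided into 3 equal shares of 1/12 among Rose, Prudence, Charles.
Rose is living and takes 1/12.
Prudence is living and takes 1/12.
Charles is living and takes 1/12.
Victor is living and takes 1/4.

Charles 1/12; Nora 1/4; Prudence 1/12; Rose 1/12; Tessa 1/4; Victor 1/4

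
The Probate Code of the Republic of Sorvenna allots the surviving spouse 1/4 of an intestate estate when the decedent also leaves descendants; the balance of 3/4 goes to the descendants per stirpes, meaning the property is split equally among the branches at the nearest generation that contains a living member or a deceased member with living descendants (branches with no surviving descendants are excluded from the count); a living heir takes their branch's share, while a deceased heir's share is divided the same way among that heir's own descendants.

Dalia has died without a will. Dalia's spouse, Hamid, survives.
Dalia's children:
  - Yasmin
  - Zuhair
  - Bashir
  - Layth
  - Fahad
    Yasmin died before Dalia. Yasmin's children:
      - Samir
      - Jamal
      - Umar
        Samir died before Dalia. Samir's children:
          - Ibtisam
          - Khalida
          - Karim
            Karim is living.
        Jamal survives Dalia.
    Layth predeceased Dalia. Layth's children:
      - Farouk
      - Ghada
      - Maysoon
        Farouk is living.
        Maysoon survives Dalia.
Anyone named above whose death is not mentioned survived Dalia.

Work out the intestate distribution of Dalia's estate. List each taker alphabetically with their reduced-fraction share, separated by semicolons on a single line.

Bashir 3/20; Fahad 3/20; Farouk 1/20; Ghada 1/20; Hamid 1/4; Ibtisam 1/60; Jamal 1/20; Karim 1/60; Khalida 1/60; Maysoon 1/20; Umar 1/20; Zuhair 3/20

Hamid, as surviving spouse, takes 1/4.
The remaining 3/4 passes to Dalia's descendants per stirpes.
The 3/4 is divided into 5 equal shares of 3/20 among Yasmin, Zuhair, Bashir, Layth, Fahad.
Yasmin predeceased; the 3/20 allotted to Yasmin's branch passes to Yasmin's issue by representation.
The 3/20 is divided into 3 equal shares of 1/20 among Samir, Jamal, Umar.
Samir predeceased; the 1/20 allotted to Samir's branch passes to Samir's issue by representation.
The 1/20 is divided into 3 equal shares of 1/60 among Ibtisam, Khalida, Karim.
Ibtisam is living and takes 1/60.
Khalida is living and takes 1/60.
Karim is living and takes 1/60.
Jamal is living and takes 1/20.
Umar is living and takes 1/20.
Zuhair is living and takes 3/20.
Bashir is living and takes 3/20.
Layth predeceased; the 3/20 allotted to Layth's branch passes to Layth's issue by representation.
The 3/20 is divided into 3 equal shares of 1/20 among Farouk, Ghada, Maysoon.
Farouk is living and takes 1/20.
Ghada is living and takes 1/20.
Maysoon is living and takes 1/20.
Fahad is living and takes 3/20.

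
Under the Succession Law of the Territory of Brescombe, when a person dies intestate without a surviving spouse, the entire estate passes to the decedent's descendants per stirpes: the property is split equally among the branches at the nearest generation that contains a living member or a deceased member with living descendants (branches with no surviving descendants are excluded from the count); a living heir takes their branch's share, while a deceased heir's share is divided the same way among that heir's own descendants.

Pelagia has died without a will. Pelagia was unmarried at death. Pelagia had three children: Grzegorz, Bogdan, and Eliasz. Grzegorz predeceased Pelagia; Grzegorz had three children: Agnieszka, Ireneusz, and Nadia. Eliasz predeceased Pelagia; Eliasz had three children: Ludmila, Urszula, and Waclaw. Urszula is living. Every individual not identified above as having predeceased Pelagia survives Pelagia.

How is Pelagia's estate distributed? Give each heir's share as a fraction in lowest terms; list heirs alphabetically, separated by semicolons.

There is no surviving spouse, so the entire estate passes to Pelagia's descendants per stirpes.
The estate is divided into 3 equal shares of 1/3 among Grzegorz, Bogdan, Eliasz.
Grzegorz predeceased; the 1/3 allotted to Grzegorz's branch passes to Grzegorz's issue by representation.
The 1/3 is divided into 3 equal shares of 1/9 among Agnieszka, Ireneusz, Nadia.
Agnieszka is living and takes 1/9.
Ireneusz is living and takes 1/9.
Nadia is living and takes 1/9.
Bogdan is living and takes 1/3.
Eliasz predeceased; the 1/3 allotted to Eliasz's branch passes to Eliasz's issue by representation.
The 1/3 is divided into 3 equal shares of 1/9 among Ludmila, Urszula, Waclaw.
Ludmila is living and takes 1/9.
Urszula is living and takes 1/9.
Waclaw is living and takes 1/9.

Agnieszka 1/9; Bogdan 1/3; Ireneusz 1/9; Ludmila 1/9; Nadia 1/9; Urszula 1/9; Waclaw 1/9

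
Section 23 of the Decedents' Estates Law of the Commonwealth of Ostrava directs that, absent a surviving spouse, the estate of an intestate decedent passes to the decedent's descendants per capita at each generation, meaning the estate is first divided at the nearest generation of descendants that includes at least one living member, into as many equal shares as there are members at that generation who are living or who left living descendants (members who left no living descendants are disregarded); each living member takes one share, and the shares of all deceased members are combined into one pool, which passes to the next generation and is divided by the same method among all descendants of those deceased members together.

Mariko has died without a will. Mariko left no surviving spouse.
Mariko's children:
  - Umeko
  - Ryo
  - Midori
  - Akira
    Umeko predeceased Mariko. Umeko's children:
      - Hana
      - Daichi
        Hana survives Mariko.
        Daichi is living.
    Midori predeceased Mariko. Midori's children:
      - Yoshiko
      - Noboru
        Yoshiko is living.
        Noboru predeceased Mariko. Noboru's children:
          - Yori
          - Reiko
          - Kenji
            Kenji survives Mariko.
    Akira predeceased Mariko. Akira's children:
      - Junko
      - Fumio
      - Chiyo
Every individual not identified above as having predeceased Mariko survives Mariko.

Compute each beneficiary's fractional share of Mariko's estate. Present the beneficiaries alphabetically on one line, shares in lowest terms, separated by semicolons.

There is no surviving spouse, so the entire estate passes to Mariko's descendants per capita at each generation.
At generation 1 (Umeko, Ryo, Midori, Akira) there are 4 shares of (1)/4 = 1/4 each.
Living: Ryo — each takes 1/4.
Deceased: Umeko, Midori, and Akira. Their combined 3/4 is pooled and carried to generation 2.
At generation 2 (Hana, Daichi, Yoshiko, Noboru, Junko, Fumio, Chiyo) there are 7 shares of (3/4)/7 = 3/28 each.
Living: Hana, Daichi, Yoshiko, Junko, Fumio, and Chiyo — each takes 3/28.
Deceased: Noboru. That 3/28 share is carried to generation 3.
At generation 3 (Yori, Reiko, Kenji) there are 3 shares of (3/28)/3 = 1/28 each.
Living: Yori, Reiko, and Kenji — each takes 1/28.

Chiyo 3/28; Daichi 3/28; Fumio 3/28; Hana 3/28; Junko 3/28; Kenji 1/28; Reiko 1/28; Ryo 1/4; Yori 1/28; Yoshiko 3/28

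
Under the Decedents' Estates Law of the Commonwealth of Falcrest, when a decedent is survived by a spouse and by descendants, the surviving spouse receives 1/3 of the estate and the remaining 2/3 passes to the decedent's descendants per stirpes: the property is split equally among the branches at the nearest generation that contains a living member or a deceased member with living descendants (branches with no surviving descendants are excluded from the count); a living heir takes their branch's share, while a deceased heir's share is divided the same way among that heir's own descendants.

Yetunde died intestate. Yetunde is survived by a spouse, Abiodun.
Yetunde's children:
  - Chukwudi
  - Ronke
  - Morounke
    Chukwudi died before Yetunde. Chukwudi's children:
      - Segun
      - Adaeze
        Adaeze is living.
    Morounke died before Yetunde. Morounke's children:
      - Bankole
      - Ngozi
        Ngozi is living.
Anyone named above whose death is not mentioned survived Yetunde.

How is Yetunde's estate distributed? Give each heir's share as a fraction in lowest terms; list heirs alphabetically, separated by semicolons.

Abiodun, as surviving spouse, takes 1/3.
The remaining 2/3 passes to Yetunde's descendants per stirpes.
The 2/3 is divided into 3 equal shares of 2/9 among Chukwudi, Ronke, Morounke.
Chukwudi predeceased; the 2/9 allotted to Chukwudi's branch passes to Chukwudi's issue by representation.
The 2/9 is divided into 2 equal shares of 1/9 among Segun, Adaeze.
Segun is living and takes 1/9.
Adaeze is living and takes 1/9.
Ronke is living and takes 2/9.
Morounke predeceased; the 2/9 allotted to Morounke's branch passes to Morounke's issue by representation.
The 2/9 is divided into 2 equal shares of 1/9 among Bankole, Ngozi.
Bankole is living and takes 1/9.
Ngozi is living and takes 1/9.

Abiodun 1/3; Adaeze 1/9; Bankole 1/9; Ngozi 1/9; Ronke 2/9; Segun 1/9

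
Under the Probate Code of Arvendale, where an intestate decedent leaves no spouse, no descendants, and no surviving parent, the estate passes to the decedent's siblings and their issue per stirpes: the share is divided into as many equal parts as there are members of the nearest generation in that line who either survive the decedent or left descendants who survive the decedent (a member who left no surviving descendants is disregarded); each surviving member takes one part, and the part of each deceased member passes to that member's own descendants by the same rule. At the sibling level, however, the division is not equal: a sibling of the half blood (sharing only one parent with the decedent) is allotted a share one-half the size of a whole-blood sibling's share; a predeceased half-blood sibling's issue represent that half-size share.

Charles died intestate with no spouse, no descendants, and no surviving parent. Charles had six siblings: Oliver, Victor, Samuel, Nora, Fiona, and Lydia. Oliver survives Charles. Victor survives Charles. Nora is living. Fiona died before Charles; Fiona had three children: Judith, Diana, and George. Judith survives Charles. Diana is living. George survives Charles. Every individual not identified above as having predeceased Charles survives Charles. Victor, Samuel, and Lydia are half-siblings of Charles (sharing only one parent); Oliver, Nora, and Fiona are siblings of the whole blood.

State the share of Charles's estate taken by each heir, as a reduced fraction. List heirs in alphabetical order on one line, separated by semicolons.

No spouse, descendants, or parent survives, so the estate passes to Charles's siblings per stirpes.
Half-blood siblings count for one-half the weight of whole-blood siblings at the initial division.
Dividing 1 in proportion to weights (total weight 9/2): Oliver (weight 1) → 2/9; Victor (weight 1/2) → 1/9; Samuel (weight 1/2) → 1/9; Nora (weight 1) → 2/9; Fiona (weight 1) → 2/9; Lydia (weight 1/2) → 1/9.
Oliver is living and takes 2/9.
Victor is living and takes 1/9.
Samuel is living and takes 1/9.
Nora is living and takes 2/9.
Fiona predeceased; the 2/9 allotted to Fiona's branch passes to Fiona's issue by representation.
The 2/9 is divided into 3 equal shares of 2/27 among Judith, Diana, George.
Judith is living and takes 2/27.
Diana is living and takes 2/27.
George is living and takes 2/27.
Lydia is living and takes 1/9.

Diana 2/27; George 2/27; Judith 2/27; Lydia 1/9; Nora 2/9; Oliver 2/9; Samuel 1/9; Victor 1/9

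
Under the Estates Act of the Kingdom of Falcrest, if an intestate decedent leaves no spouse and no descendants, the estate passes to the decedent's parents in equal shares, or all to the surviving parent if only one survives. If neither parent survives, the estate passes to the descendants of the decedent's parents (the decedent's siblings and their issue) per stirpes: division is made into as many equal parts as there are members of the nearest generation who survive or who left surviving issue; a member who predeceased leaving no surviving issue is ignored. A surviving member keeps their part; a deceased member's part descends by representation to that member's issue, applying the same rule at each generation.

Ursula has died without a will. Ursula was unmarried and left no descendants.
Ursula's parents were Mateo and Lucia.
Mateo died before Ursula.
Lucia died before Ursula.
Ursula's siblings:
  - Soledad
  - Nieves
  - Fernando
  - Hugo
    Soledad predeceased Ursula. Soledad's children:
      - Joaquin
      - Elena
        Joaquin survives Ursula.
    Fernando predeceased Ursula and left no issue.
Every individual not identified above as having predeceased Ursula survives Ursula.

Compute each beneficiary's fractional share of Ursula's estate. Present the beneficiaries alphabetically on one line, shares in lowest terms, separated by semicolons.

Elena 1/6; Hugo 1/3; Joaquin 1/6; Nieves 1/3

Neither parent survives and there are no descendants, so the estate passes to Ursula's siblings and their issue per stirpes.
Fernando left no surviving issue, so that branch lapses and is disregarded.
The estate is divided into 3 equal shares of 1/3 among Soledad, Nieves, Hugo.
Soledad predeceased; the 1/3 allotted to Soledad's branch passes to Soledad's issue by representation.
The 1/3 is divided into 2 equal shares of 1/6 among Joaquin, Elena.
Joaquin is living and takes 1/6.
Elena is living and takes 1/6.
Nieves is living and takes 1/3.
Hugo is living and takes 1/3.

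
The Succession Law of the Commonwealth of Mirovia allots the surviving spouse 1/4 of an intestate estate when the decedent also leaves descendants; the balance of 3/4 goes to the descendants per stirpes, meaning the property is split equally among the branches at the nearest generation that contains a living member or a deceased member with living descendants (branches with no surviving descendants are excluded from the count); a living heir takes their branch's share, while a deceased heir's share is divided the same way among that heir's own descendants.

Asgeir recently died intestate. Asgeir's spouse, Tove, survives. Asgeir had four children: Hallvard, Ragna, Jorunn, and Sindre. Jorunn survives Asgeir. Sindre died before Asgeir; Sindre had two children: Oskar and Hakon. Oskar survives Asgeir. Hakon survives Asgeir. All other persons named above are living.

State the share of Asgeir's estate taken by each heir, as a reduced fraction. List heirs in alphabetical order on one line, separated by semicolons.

Hakon 3/32; Hallvard 3/16; Jorunn 3/16; Oskar 3/32; Ragna 3/16; Tove 1/4

Tove, as surviving spouse, takes 1/4.
The remaining 3/4 passes to Asgeir's descendants per stirpes.
The 3/4 is divided into 4 equal shares of 3/16 among Hallvard, Ragna, Jorunn, Sindre.
Hallvard is living and takes 3/16.
Ragna is living and takes 3/16.
Jorunn is living and takes 3/16.
Sindre predeceased; the 3/16 allotted to Sindre's branch passes to Sindre's issue by representation.
The 3/16 is divided into 2 equal shares of 3/32 among Oskar, Hakon.
Oskar is living and takes 3/32.
Hakon is living and takes 3/32.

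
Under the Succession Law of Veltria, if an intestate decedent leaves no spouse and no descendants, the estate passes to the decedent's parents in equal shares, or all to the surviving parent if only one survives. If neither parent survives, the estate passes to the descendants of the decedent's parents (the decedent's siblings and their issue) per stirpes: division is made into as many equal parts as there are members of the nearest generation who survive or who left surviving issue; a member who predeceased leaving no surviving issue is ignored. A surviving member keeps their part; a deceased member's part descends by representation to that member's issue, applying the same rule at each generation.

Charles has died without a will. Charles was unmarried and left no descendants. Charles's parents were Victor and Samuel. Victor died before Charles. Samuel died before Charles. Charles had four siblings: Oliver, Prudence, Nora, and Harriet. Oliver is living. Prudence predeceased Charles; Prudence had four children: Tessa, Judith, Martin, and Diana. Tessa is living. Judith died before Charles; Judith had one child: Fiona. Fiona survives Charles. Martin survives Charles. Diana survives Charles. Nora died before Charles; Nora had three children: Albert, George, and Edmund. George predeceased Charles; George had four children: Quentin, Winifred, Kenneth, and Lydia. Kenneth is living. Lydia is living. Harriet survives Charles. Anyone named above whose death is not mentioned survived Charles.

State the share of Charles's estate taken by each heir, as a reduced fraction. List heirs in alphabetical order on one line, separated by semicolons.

Albert 1/12; Diana 1/16; Edmund 1/12; Fiona 1/16; Harriet 1/4; Kenneth 1/48; Lydia 1/48; Martin 1/16; Oliver 1/4; Quentin 1/48; Tessa 1/16; Winifred 1/48

Neither parent survives and there are no descendants, so the estate passes to Charles's siblings and their issue per stirpes.
The estate is divided into 4 equal shares of 1/4 among Oliver, Prudence, Nora, Harriet.
Oliver is living and takes 1/4.
Prudence predeceased; the 1/4 allotted to Prudence's branch passes to Prudence's issue by representation.
The 1/4 is divided into 4 equal shares of 1/16 among Tessa, Judith, Martin, Diana.
Tessa is living and takes 1/16.
Judith predeceased; the 1/16 allotted to Judith's branch passes to Judith's issue by representation.
Fiona is the sole taker at this level and receives the full 1/16.
Martin is living and takes 1/16.
Diana is living and takes 1/16.
Nora predeceased; the 1/4 allotted to Nora's branch passes to Nora's issue by representation.
The 1/4 is divided into 3 equal shares of 1/12 among Albert, George, Edmund.
Albert is living and takes 1/12.
George predeceased; the 1/12 allotted to George's branch passes to George's issue by representation.
The 1/12 is divided into 4 equal shares of 1/48 among Quentin, Winifred, Kenneth, Lydia.
Quentin is living and takes 1/48.
Winifred is living and takes 1/48.
Kenneth is living and takes 1/48.
Lydia is living and takes 1/48.
Edmund is living and takes 1/12.
Harriet is living and takes 1/4.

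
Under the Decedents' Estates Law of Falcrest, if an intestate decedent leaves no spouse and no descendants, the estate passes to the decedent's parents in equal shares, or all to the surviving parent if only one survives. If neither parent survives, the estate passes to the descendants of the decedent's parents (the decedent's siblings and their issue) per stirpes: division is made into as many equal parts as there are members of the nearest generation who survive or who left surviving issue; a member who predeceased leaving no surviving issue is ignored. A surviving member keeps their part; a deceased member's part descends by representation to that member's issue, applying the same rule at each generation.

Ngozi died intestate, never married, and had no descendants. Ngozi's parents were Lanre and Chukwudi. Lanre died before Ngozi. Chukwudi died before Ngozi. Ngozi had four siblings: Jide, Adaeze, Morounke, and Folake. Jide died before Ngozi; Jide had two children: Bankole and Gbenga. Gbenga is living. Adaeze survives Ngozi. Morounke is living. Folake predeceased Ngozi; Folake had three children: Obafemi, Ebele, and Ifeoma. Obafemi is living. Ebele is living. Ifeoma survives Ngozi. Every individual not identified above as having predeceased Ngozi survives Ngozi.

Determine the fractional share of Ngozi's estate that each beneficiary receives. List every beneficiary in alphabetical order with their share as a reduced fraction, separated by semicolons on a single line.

Neither parent survives and there are no descendants, so the estate passes to Ngozi's siblings and their issue per stirpes.
The estate is divided into 4 equal shares of 1/4 among Jide, Adaeze, Morounke, Folake.
Jide predeceased; the 1/4 allotted to Jide's branch passes to Jide's issue by representation.
The 1/4 is divided into 2 equal shares of 1/8 among Bankole, Gbenga.
Bankole is living and takes 1/8.
Gbenga is living and takes 1/8.
Adaeze is living and takes 1/4.
Morounke is living and takes 1/4.
Folake predeceased; the 1/4 allotted to Folake's branch passes to Folake's issue by representation.
The 1/4 is divided into 3 equal shares of 1/12 among Obafemi, Ebele, Ifeoma.
Obafemi is living and takes 1/12.
Ebele is living and takes 1/12.
Ifeoma is living and takes 1/12.

Adaeze 1/4; Bankole 1/8; Ebele 1/12; Gbenga 1/8; Ifeoma 1/12; Morounke 1/4; Obafemi 1/12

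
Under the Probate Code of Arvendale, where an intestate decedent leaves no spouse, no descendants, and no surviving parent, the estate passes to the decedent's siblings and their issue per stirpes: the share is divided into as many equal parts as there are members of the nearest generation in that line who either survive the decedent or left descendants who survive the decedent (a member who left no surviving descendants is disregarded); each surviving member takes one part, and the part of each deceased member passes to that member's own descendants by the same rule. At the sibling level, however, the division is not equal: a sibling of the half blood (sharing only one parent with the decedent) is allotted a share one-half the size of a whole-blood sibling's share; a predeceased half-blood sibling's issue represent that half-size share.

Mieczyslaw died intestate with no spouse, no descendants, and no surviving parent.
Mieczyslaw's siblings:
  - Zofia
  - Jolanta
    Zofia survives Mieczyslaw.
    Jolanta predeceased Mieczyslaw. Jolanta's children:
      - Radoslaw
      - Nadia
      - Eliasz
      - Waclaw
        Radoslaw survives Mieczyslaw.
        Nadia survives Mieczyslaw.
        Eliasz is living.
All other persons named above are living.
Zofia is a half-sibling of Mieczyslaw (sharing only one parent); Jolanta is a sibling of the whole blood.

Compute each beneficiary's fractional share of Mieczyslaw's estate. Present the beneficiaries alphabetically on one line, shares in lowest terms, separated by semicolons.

Eliasz 1/6; Nadia 1/6; Radoslaw 1/6; Waclaw 1/6; Zofia 1/3

No spouse, descendants, or parent survives, so the estate passes to Mieczyslaw's siblings per stirpes.
Half-blood siblings count for one-half the weight of whole-blood siblings at the initial division.
Dividing 1 in proportion to weights (total weight 3/2): Zofia (weight 1/2) → 1/3; Jolanta (weight 1) → 2/3.
Zofia is living and takes 1/3.
Jolanta predeceased; the 2/3 allotted to Jolanta's branch passes to Jolanta's issue by representation.
The 2/3 is divided into 4 equal shares of 1/6 among Radoslaw, Nadia, Eliasz, Waclaw.
Radoslaw is living and takes 1/6.
Nadia is living and takes 1/6.
Eliasz is living and takes 1/6.
Waclaw is living and takes 1/6.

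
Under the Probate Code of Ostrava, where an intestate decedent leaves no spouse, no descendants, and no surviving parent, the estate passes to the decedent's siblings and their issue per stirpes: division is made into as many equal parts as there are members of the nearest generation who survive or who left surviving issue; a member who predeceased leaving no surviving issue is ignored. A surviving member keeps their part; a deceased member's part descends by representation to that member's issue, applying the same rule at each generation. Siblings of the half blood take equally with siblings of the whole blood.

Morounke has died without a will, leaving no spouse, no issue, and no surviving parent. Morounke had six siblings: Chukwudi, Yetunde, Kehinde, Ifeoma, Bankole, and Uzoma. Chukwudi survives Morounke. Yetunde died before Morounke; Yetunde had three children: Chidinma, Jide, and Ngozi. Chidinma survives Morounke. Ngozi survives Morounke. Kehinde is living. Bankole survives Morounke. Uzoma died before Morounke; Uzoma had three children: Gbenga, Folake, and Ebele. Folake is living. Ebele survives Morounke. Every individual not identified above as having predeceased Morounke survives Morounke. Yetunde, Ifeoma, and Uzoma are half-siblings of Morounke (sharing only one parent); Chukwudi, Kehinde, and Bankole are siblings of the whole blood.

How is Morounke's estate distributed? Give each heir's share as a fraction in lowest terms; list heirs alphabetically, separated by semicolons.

Bankole 1/6; Chidinma 1/18; Chukwudi 1/6; Ebele 1/18; Folake 1/18; Gbenga 1/18; Ifeoma 1/6; Jide 1/18; Kehinde 1/6; Ngozi 1/18

No spouse, descendants, or parent survives, so the estate passes to Morounke's siblings per stirpes.
Half-blood and whole-blood siblings take equally under the stated rule.
The estate is divided into 6 equal shares of 1/6 among Chukwudi, Yetunde, Kehinde, Ifeoma, Bankole, Uzoma.
Chukwudi is living and takes 1/6.
Yetunde predeceased; the 1/6 allotted to Yetunde's branch passes to Yetunde's issue by representation.
The 1/6 is divided into 3 equal shares of 1/18 among Chidinma, Jide, Ngozi.
Chidinma is living and takes 1/18.
Jide is living and takes 1/18.
Ngozi is living and takes 1/18.
Kehinde is living and takes 1/6.
Ifeoma is living and takes 1/6.
Bankole is living and takes 1/6.
Uzoma predeceased; the 1/6 allotted to Uzoma's branch passes to Uzoma's issue by representation.
The 1/6 is divided into 3 equal shares of 1/18 among Gbenga, Folake, Ebele.
Gbenga is living and takes 1/18.
Folake is living and takes 1/18.
Ebele is living and takes 1/18.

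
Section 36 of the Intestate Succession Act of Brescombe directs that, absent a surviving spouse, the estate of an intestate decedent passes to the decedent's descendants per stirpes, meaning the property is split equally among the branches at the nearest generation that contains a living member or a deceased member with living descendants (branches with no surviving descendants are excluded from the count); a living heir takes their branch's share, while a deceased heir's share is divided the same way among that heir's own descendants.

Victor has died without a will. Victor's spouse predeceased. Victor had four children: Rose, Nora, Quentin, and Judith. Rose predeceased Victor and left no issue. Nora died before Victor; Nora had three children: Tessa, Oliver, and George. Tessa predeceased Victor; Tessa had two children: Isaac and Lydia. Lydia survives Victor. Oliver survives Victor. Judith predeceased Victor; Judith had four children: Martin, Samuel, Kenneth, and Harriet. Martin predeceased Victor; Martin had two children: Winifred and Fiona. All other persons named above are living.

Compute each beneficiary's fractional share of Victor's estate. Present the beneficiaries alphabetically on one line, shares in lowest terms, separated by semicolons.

There is no surviving spouse, so the entire estate passes to Victor's descendants per stirpes.
Rose left no surviving issue, so that branch lapses and is disregarded.
The estate is divided into 3 equal shares of 1/3 among Nora, Quentin, Judith.
Nora predeceased; the 1/3 allotted to Nora's branch passes to Nora's issue by representation.
The 1/3 is divided into 3 equal shares of 1/9 among Tessa, Oliver, George.
Tessa predeceased; the 1/9 allotted to Tessa's branch passes to Tessa's issue by representation.
The 1/9 is divided into 2 equal shares of 1/18 among Isaac, Lydia.
Isaac is living and takes 1/18.
Lydia is living and takes 1/18.
Oliver is living and takes 1/9.
George is living and takes 1/9.
Quentin is living and takes 1/3.
Judith predeceased; the 1/3 allotted to Judith's branch passes to Judith's issue by representation.
The 1/3 is divided into 4 equal shares of 1/12 among Martin, Samuel, Kenneth, Harriet.
Martin predeceased; the 1/12 allotted to Martin's branch passes to Martin's issue by representation.
The 1/12 is divided into 2 equal shares of 1/24 among Winifred, Fiona.
Winifred is living and takes 1/24.
Fiona is living and takes 1/24.
Samuel is living and takes 1/12.
Kenneth is living and takes 1/12.
Harriet is living and takes 1/12.

Fiona 1/24; George 1/9; Harriet 1/12; Isaac 1/18; Kenneth 1/12; Lydia 1/18; Oliver 1/9; Quentin 1/3; Samuel 1/12; Winifred 1/24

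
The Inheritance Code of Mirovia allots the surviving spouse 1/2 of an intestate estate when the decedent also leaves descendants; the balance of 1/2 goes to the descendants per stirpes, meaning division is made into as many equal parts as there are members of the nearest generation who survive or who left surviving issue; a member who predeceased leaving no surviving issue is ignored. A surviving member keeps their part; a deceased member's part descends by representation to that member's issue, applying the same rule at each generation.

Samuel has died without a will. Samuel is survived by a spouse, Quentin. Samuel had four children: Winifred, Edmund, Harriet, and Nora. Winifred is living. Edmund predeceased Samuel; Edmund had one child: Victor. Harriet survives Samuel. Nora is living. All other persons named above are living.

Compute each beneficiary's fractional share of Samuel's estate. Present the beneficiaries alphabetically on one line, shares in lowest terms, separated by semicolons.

Quentin, as surviving spouse, takes 1/2.
The remaining 1/2 passes to Samuel's descendants per stirpes.
The 1/2 is divided into 4 equal shares of 1/8 among Winifred, Edmund, Harriet, Nora.
Winifred is living and takes 1/8.
Edmund predeceased; the 1/8 allotted to Edmund's branch passes to Edmund's issue by representation.
Victor is the sole taker at this level and receives the full 1/8.
Harriet is living and takes 1/8.
Nora is living and takes 1/8.

Harriet 1/8; Nora 1/8; Quentin 1/2; Victor 1/8; Winifred 1/8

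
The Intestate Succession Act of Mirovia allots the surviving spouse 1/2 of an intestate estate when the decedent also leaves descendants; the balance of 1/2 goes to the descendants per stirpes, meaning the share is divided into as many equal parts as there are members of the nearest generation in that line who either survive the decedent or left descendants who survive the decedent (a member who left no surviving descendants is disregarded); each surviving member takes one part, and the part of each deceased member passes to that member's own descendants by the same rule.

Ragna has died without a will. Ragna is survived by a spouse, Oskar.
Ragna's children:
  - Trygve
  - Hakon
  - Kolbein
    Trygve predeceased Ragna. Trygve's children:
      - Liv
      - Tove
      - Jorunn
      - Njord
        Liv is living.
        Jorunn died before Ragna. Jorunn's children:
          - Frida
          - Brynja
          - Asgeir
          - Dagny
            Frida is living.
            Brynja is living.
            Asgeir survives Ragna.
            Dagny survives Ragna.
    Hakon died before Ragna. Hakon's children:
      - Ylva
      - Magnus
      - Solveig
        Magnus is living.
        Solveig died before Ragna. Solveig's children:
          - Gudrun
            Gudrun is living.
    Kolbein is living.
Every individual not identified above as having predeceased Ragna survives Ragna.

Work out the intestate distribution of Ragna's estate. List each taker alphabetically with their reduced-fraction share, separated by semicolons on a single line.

Oskar, as surviving spouse, takes 1/2.
The remaining 1/2 passes to Ragna's descendants per stirpes.
The 1/2 is divided into 3 equal shares of 1/6 among Trygve, Hakon, Kolbein.
Trygve predeceased; the 1/6 allotted to Trygve's branch passes to Trygve's issue by representation.
The 1/6 is divided into 4 equal shares of 1/24 among Liv, Tove, Jorunn, Njord.
Liv is living and takes 1/24.
Tove is living and takes 1/24.
Jorunn predeceased; the 1/24 allotted to Jorunn's branch passes to Jorunn's issue by representation.
The 1/24 is divided into 4 equal shares of 1/96 among Frida, Brynja, Asgeir, Dagny.
Frida is living and takes 1/96.
Brynja is living and takes 1/96.
Asgeir is living and takes 1/96.
Dagny is living and takes 1/96.
Njord is living and takes 1/24.
Hakon predeceased; the 1/6 allotted to Hakon's branch passes to Hakon's issue by representation.
The 1/6 is divided into 3 equal shares of 1/18 among Ylva, Magnus, Solveig.
Ylva is living and takes 1/18.
Magnus is living and takes 1/18.
Solveig predeceased; the 1/18 allotted to Solveig's branch passes to Solveig's issue by representation.
Gudrun is the sole taker at this level and receives the full 1/18.
Kolbein is living and takes 1/6.

Asgeir 1/96; Brynja 1/96; Dagny 1/96; Frida 1/96; Gudrun 1/18; Kolbein 1/6; Liv 1/24; Magnus 1/18; Njord 1/24; Oskar 1/2; Tove 1/24; Ylva 1/18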